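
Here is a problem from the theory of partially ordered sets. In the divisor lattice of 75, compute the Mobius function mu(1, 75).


In a divisor lattice, mu(a,b) = mu(b/a) where mu is the classical Mobius function.
b/a = 75/1 = 75
Prime factorization of 75: primes [3, 5]
75 is not squarefree, so mu(75) = 0


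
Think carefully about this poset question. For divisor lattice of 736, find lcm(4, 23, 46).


In a divisor lattice, join = lcm (least common multiple).
Compute lcm iteratively: start with first element, then lcm(current, next).
Elements: [4, 23, 46]
lcm(4,23) = 92
lcm(92,46) = 92
Final lcm = 92


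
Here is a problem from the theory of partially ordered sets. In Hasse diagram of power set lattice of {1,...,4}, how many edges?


A cover relation a -< b holds when a < b with no c strictly between.
Cover relations:
  {} -< {1}
  {} -< {2}
  {} -< {3}
  {} -< {4}
  {1} -< {1,2}
  {1} -< {1,3}
  {1} -< {1,4}
  {2} -< {1,2}
  ...24 more
Total: 32


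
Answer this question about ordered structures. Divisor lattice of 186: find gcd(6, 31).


In a divisor lattice, meet = gcd (greatest common divisor).
By Euclidean algorithm or factoring: gcd(6,31) = 1


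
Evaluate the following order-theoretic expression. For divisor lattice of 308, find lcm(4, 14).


In a divisor lattice, join = lcm (least common multiple).
Compute lcm iteratively: start with first element, then lcm(current, next).
Elements: [4, 14]
lcm(4,14) = 28
Final lcm = 28


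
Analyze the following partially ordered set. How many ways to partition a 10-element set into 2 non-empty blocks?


S(n,k) = k*S(n-1,k) + S(n-1,k-1).
S(9,2) = 255, S(9,1) = 1
S(10,2) = 2*255 + 1 = 510 + 1
S(10,2) = 511


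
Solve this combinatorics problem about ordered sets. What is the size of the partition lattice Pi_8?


B(n) = number of set partitions of an n-element set.
B(n) satisfies the recurrence: B(n+1) = sum_k C(n,k)*B(k).
B(8) = 4140


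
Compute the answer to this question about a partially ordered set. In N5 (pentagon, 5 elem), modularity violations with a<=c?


Modular law: if a <= c then a v (b ^ c) = (a v b) ^ c.
Check all triples (a,b,c) with a <= c among 5 elements.
  e.g. a=a, b=c, c=b: lhs=a != rhs=b
Total violating triples: 1


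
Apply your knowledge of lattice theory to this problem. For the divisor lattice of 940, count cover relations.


A cover relation a -< b holds when a < b with no c strictly between.
Cover relations:
  1 -< 2
  1 -< 5
  1 -< 47
  2 -< 4
  2 -< 10
  2 -< 94
  4 -< 20
  4 -< 188
  ...12 more
Total: 20


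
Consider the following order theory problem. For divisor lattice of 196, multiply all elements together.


Divisors of 196: [1, 2, 4, 7, 14, 28, 49, 98, 196]
Product = n^(d(n)/2) = 196^(9/2)
Product = 20661046784


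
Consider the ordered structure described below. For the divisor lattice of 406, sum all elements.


sigma(n) = sum of divisors.
Divisors of 406: [1, 2, 7, 14, 29, 58, 203, 406]
Sum = 720


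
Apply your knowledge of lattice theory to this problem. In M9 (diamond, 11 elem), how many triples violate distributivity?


Distributive law: a ^ (b v c) = (a ^ b) v (a ^ c).
Check all 11^3 = 1331 ordered triples (a,b,c).
  e.g. a=a1, b=a2, c=a3: lhs=a1 != rhs=0
  e.g. a=a1, b=a2, c=a4: lhs=a1 != rhs=0
Total violating triples: 504


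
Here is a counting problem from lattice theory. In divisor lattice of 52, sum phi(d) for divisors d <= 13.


Divisors of 52 up to 13: [1, 2, 4, 13]
phi values: [1, 1, 2, 12]
Sum = 16


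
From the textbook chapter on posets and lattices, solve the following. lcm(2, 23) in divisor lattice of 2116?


Join=lcm.
gcd(2,23)=1
lcm=46


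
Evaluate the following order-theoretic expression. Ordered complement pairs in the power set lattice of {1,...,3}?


Complement pair (a,b): a meet b = bottom, a join b = top.
Here: A intersect B = {} and A union B = {1,...,3}.
Pairs found: ({},{1,2,3}), ({1},{2,3}), ({2},{1,3}), ({3},{1,2}), ... (4 more)
Total ordered pairs: 8


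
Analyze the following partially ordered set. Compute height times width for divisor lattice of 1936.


Height = length of longest chain minus 1; width = size of largest antichain.
A maximum chain: 1 | 11 | 121 | 242 | 484 | 968 | 1936  (height 6).
A maximum antichain: {4, 22, 121}  (width 3).
Product = 6 * 3 = 18


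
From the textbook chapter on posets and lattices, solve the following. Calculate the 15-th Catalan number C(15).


C(n) = C(2n, n) / (n+1).
C(30, 15) = 155117520
C(15) = 155117520 / 16 = 9694845


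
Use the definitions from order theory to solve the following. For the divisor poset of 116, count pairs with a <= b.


The order relation is {(a,b) : a <= b}, reflexive so it includes (a,a).
Examples: (1,1), (1,116), (1,2), (1,29), (1,4), ...
Total ordered pairs: 18


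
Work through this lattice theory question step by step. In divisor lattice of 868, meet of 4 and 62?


In a divisor lattice, meet = gcd (greatest common divisor).
By Euclidean algorithm or factoring: gcd(4,62) = 2


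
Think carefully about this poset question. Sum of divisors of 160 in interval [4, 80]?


Interval [4,80] in divisors of 160: [4, 8, 16, 20, 40, 80]
Sum = 168


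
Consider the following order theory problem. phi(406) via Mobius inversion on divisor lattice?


phi(n) = n * prod_{p|n} (1 - 1/p).
Prime divisors of 406: [2, 7, 29]
phi(406) = 406 * (1 - 1/2) * (1 - 1/7) * (1 - 1/29)
phi(406) = 168


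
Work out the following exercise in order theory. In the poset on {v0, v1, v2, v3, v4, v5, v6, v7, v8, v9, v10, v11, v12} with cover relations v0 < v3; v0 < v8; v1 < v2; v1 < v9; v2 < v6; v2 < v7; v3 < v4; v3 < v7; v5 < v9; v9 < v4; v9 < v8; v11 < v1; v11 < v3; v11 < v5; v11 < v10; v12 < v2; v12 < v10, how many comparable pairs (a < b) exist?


A comparable pair {a,b} has a < b or b < a in the order.
Count unordered pairs where one element is strictly below the other.
Examples: {v0,v3}, {v0,v4}, {v0,v7}, {v0,v8}, ...
Total comparable pairs: 33


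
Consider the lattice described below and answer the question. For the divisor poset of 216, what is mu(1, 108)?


In a divisor lattice, mu(a,b) = mu(b/a) where mu is the classical Mobius function.
b/a = 108/1 = 108
Prime factorization of 108: primes [2, 3]
108 is not squarefree, so mu(108) = 0


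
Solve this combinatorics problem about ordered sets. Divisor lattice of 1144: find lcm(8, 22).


In a divisor lattice, join = lcm (least common multiple).
gcd(8,22) = 2
lcm(8,22) = 8*22/gcd = 176/2 = 88


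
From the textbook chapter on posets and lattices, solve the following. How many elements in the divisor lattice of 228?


Divisors of 228: [1, 2, 3, 4, 6, 12, 19, 38, 57, 76, 114, 228]
Count: 12


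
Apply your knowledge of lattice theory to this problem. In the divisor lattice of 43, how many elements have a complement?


An element a is complemented if some b has a meet b = bottom, a join b = top.
a is complemented iff gcd(a, n/a)=1, i.e. a is a unitary divisor of 43.
Complemented elements: 1, 43
Count: 2


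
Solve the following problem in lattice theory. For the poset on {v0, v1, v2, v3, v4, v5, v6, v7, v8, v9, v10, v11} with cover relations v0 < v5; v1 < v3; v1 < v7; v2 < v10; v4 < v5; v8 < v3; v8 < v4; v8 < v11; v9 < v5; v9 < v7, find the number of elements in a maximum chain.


A chain is a totally ordered subset; we count the number of elements in a maximum chain.
Compute, for each element x, the size of the longest chain ending at x:
  v0: 1
  v1: 1
  v2: 1
  v6: 1
  v8: 1
  v9: 1
  ...
A maximum chain: v8 < v4 < v5
Number of elements in the longest chain: 3


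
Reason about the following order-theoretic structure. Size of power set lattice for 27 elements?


Power set = 2^n.
2^27 = 134217728


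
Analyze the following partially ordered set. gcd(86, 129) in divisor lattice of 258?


Meet=gcd.
gcd(86,129)=43


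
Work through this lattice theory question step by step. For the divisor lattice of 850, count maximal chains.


A maximal chain goes from the minimum element to a maximal element via cover relations.
Counting all min-to-max paths in the cover graph.
Total maximal chains: 12


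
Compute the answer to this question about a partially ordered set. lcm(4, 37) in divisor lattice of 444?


Join=lcm.
gcd(4,37)=1
lcm=148


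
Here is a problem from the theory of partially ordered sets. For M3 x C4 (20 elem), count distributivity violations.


Distributive law: a ^ (b v c) = (a ^ b) v (a ^ c).
Check all 20^3 = 8000 ordered triples (a,b,c).
  e.g. a=(a1,0), b=(a2,0), c=(a3,0): lhs=(a1,0) != rhs=(0,0)
  e.g. a=(a1,0), b=(a2,0), c=(a3,1): lhs=(a1,0) != rhs=(0,0)
Total violating triples: 384


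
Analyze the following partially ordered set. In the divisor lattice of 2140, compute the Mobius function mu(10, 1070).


In a divisor lattice, mu(a,b) = mu(b/a) where mu is the classical Mobius function.
b/a = 1070/10 = 107
Prime factorization of 107: primes [107]
107 is squarefree with 1 prime factor(s), so mu(107) = (-1)^1 = -1


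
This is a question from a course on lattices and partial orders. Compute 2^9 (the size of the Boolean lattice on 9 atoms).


Power set = 2^n.
2^9 = 512


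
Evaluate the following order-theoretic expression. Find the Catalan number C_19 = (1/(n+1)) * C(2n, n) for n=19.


C(n) = C(2n, n) / (n+1).
C(38, 19) = 35345263800
C(19) = 35345263800 / 20 = 1767263190


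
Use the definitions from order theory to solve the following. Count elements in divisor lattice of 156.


Divisors of 156: [1, 2, 3, 4, 6, 12, 13, 26, 39, 52, 78, 156]
Count: 12


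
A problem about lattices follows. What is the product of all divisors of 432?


Divisors of 432: [1, 2, 3, 4, 6, 8, 9, 12, 16, 18, 24, 27, 36, 48, 54, 72, 108, 144, 216, 432]
Product = n^(d(n)/2) = 432^(20/2)
Product = 226379693794030958489370624


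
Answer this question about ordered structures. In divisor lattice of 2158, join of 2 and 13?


In a divisor lattice, join = lcm (least common multiple).
gcd(2,13) = 1
lcm(2,13) = 2*13/gcd = 26/1 = 26


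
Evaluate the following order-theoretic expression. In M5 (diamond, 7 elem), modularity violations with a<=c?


Modular law: if a <= c then a v (b ^ c) = (a v b) ^ c.
Check all triples (a,b,c) with a <= c among 7 elements.
This lattice is modular (diamonds M_m and their chain-products are modular).
Total violating triples: 0


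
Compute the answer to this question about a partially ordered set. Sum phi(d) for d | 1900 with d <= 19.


Divisors of 1900 up to 19: [1, 2, 4, 5, 10, 19]
phi values: [1, 1, 2, 4, 4, 18]
Sum = 30


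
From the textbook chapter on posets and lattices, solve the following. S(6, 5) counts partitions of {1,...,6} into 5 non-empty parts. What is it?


S(n,k) = k*S(n-1,k) + S(n-1,k-1).
S(5,5) = 1, S(5,4) = 10
S(6,5) = 5*1 + 10 = 5 + 10
S(6,5) = 15


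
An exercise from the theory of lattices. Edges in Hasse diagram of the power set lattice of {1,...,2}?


A cover relation a -< b holds when a < b with no c strictly between.
Cover relations:
  {} -< {1}
  {} -< {2}
  {1} -< {1,2}
  {2} -< {1,2}
Total: 4


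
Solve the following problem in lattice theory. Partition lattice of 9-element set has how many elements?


B(n) = number of set partitions of an n-element set.
B(n) satisfies the recurrence: B(n+1) = sum_k C(n,k)*B(k).
B(9) = 21147


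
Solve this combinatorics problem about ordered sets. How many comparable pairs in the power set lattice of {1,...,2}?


A comparable pair {a,b} has a < b or b < a in the order.
Count unordered pairs where one element is strictly below the other.
Examples: {{},{1}}, {{},{2}}, {{},{1,2}}, {{1},{1,2}}, ...
Total comparable pairs: 5


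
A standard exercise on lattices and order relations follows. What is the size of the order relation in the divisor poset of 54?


The order relation is {(a,b) : a <= b}, reflexive so it includes (a,a).
Examples: (1,1), (1,18), (1,2), (1,27), (1,3), ...
Total ordered pairs: 30


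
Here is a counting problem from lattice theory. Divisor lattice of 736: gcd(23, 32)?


Meet=gcd.
gcd(23,32)=1


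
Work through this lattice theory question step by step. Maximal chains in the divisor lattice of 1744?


A maximal chain goes from the minimum element to a maximal element via cover relations.
Counting all min-to-max paths in the cover graph.
Total maximal chains: 5


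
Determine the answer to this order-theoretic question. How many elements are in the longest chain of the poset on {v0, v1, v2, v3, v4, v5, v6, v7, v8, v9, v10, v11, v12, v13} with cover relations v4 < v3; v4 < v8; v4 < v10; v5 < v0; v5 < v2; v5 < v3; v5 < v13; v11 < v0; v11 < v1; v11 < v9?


A chain is a totally ordered subset; we count the number of elements in a maximum chain.
Compute, for each element x, the size of the longest chain ending at x:
  v4: 1
  v5: 1
  v6: 1
  v7: 1
  v11: 1
  v12: 1
  ...
A maximum chain: v5 < v0
Number of elements in the longest chain: 2


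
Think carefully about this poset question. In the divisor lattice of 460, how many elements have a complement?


An element a is complemented if some b has a meet b = bottom, a join b = top.
a is complemented iff gcd(a, n/a)=1, i.e. a is a unitary divisor of 460.
Complemented elements: 1, 4, 5, 20, 23, 92, ... (2 more)
Count: 8


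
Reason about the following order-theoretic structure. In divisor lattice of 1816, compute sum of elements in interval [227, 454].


Interval [227,454] in divisors of 1816: [227, 454]
Sum = 681


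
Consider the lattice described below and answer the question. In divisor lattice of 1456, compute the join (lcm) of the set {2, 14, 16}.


In a divisor lattice, join = lcm (least common multiple).
Compute lcm iteratively: start with first element, then lcm(current, next).
Elements: [2, 14, 16]
lcm(2,14) = 14
lcm(14,16) = 112
Final lcm = 112


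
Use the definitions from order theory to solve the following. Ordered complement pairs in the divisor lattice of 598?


Complement pair (a,b): a meet b = bottom, a join b = top.
Here: gcd(a,b)=1 and lcm(a,b)=598, i.e. a*b=598 with a,b coprime.
Pairs found: (1,598), (2,299), (13,46), (23,26), ... (4 more)
Total ordered pairs: 8


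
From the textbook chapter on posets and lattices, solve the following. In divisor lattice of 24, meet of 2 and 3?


In a divisor lattice, meet = gcd (greatest common divisor).
By Euclidean algorithm or factoring: gcd(2,3) = 1


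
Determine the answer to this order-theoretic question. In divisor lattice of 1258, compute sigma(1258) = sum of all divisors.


sigma(n) = sum of divisors.
Divisors of 1258: [1, 2, 17, 34, 37, 74, 629, 1258]
Sum = 2052


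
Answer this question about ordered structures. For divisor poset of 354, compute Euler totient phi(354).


phi(n) = n * prod_{p|n} (1 - 1/p).
Prime divisors of 354: [2, 3, 59]
phi(354) = 354 * (1 - 1/2) * (1 - 1/3) * (1 - 1/59)
phi(354) = 116


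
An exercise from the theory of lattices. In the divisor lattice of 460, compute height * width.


Height = length of longest chain minus 1; width = size of largest antichain.
A maximum chain: 1 | 23 | 115 | 230 | 460  (height 4).
A maximum antichain: {4, 10, 46, 115}  (width 4).
Product = 4 * 4 = 16


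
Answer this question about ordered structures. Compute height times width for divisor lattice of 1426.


Height = length of longest chain minus 1; width = size of largest antichain.
A maximum chain: 1 | 31 | 713 | 1426  (height 3).
A maximum antichain: {2, 23, 31}  (width 3).
Product = 3 * 3 = 9


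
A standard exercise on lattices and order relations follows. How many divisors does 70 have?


Divisors of 70: [1, 2, 5, 7, 10, 14, 35, 70]
Count: 8


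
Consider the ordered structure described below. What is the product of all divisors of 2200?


Divisors of 2200: [1, 2, 4, 5, 8, 10, 11, 20, 22, 25, 40, 44, 50, 55, 88, 100, 110, 200, 220, 275, 440, 550, 1100, 2200]
Product = n^(d(n)/2) = 2200^(24/2)
Product = 12855002631049216000000000000000000000000


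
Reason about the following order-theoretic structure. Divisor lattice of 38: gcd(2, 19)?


Meet=gcd.
gcd(2,19)=1


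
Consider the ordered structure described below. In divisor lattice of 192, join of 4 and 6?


In a divisor lattice, join = lcm (least common multiple).
gcd(4,6) = 2
lcm(4,6) = 4*6/gcd = 24/2 = 12


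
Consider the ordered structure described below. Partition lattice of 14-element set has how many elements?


B(n) = number of set partitions of an n-element set.
B(n) satisfies the recurrence: B(n+1) = sum_k C(n,k)*B(k).
B(14) = 190899322


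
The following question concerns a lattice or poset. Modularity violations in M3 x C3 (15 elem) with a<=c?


Modular law: if a <= c then a v (b ^ c) = (a v b) ^ c.
Check all triples (a,b,c) with a <= c among 15 elements.
This lattice is modular (diamonds M_m and their chain-products are modular).
Total violating triples: 0


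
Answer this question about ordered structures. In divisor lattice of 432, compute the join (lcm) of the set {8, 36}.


In a divisor lattice, join = lcm (least common multiple).
Compute lcm iteratively: start with first element, then lcm(current, next).
Elements: [8, 36]
lcm(8,36) = 72
Final lcm = 72


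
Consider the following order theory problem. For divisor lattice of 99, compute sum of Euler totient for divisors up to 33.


Divisors of 99 up to 33: [1, 3, 9, 11, 33]
phi values: [1, 2, 6, 10, 20]
Sum = 39


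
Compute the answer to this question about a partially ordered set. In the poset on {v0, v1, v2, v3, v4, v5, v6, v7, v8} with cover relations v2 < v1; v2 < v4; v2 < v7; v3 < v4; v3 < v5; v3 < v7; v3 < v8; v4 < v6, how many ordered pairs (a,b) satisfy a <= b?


The order relation is {(a,b) : a <= b}, reflexive so it includes (a,a).
Examples: (v0,v0), (v1,v1), (v2,v1), (v2,v2), (v2,v4), ...
Total ordered pairs: 19


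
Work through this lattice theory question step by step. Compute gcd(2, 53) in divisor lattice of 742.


In a divisor lattice, meet = gcd (greatest common divisor).
By Euclidean algorithm or factoring: gcd(2,53) = 1


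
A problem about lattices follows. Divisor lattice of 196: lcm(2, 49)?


Join=lcm.
gcd(2,49)=1
lcm=98


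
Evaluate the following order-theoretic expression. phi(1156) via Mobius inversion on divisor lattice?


phi(n) = n * prod_{p|n} (1 - 1/p).
Prime divisors of 1156: [2, 17]
phi(1156) = 1156 * (1 - 1/2) * (1 - 1/17)
phi(1156) = 544


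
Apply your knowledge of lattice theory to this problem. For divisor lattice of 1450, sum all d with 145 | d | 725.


Interval [145,725] in divisors of 1450: [145, 725]
Sum = 870


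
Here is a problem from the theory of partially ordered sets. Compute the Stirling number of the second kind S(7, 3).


S(n,k) = k*S(n-1,k) + S(n-1,k-1).
S(6,3) = 90, S(6,2) = 31
S(7,3) = 3*90 + 31 = 270 + 31
S(7,3) = 301


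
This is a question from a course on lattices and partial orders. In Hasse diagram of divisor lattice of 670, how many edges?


A cover relation a -< b holds when a < b with no c strictly between.
Cover relations:
  1 -< 2
  1 -< 5
  1 -< 67
  2 -< 10
  2 -< 134
  5 -< 10
  5 -< 335
  10 -< 670
  ...4 more
Total: 12


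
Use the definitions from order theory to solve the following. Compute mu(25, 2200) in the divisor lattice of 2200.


In a divisor lattice, mu(a,b) = mu(b/a) where mu is the classical Mobius function.
b/a = 2200/25 = 88
Prime factorization of 88: primes [2, 11]
88 is not squarefree, so mu(88) = 0


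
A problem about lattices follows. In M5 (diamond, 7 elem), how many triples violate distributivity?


Distributive law: a ^ (b v c) = (a ^ b) v (a ^ c).
Check all 7^3 = 343 ordered triples (a,b,c).
  e.g. a=a1, b=a2, c=a3: lhs=a1 != rhs=0
  e.g. a=a1, b=a2, c=a4: lhs=a1 != rhs=0
Total violating triples: 60


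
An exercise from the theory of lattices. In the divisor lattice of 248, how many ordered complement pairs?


Complement pair (a,b): a meet b = bottom, a join b = top.
Here: gcd(a,b)=1 and lcm(a,b)=248, i.e. a*b=248 with a,b coprime.
Pairs found: (1,248), (8,31), (31,8), (248,1)
Total ordered pairs: 4


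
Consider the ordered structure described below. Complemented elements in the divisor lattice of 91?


An element a is complemented if some b has a meet b = bottom, a join b = top.
a is complemented iff gcd(a, n/a)=1, i.e. a is a unitary divisor of 91.
Complemented elements: 1, 7, 13, 91
Count: 4


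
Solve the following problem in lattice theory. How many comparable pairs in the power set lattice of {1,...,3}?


A comparable pair {a,b} has a < b or b < a in the order.
Count unordered pairs where one element is strictly below the other.
Examples: {{},{1}}, {{},{2}}, {{},{3}}, {{},{1,2}}, ...
Total comparable pairs: 19


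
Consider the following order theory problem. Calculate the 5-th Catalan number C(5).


C(n) = C(2n, n) / (n+1).
C(10, 5) = 252
C(5) = 252 / 6 = 42


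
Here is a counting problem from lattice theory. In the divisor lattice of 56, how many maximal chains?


A maximal chain goes from the minimum element to a maximal element via cover relations.
Counting all min-to-max paths in the cover graph.
Total maximal chains: 4


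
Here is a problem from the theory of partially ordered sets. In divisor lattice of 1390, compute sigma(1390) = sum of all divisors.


sigma(n) = sum of divisors.
Divisors of 1390: [1, 2, 5, 10, 139, 278, 695, 1390]
Sum = 2520


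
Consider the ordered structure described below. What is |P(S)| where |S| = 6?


Power set = 2^n.
2^6 = 64


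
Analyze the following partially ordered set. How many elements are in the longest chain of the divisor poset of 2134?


A chain is a totally ordered subset; we count the number of elements in a maximum chain.
Compute, for each element x, the size of the longest chain ending at x:
  1: 1
  2: 2
  11: 2
  97: 2
  22: 3
  194: 3
  ...
A maximum chain: 1 < 2 < 22 < 2134
Number of elements in the longest chain: 4


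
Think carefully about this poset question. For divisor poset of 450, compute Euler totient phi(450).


phi(n) = n * prod_{p|n} (1 - 1/p).
Prime divisors of 450: [2, 3, 5]
phi(450) = 450 * (1 - 1/2) * (1 - 1/3) * (1 - 1/5)
phi(450) = 120


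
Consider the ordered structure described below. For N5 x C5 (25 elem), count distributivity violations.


Distributive law: a ^ (b v c) = (a ^ b) v (a ^ c).
Check all 25^3 = 15625 ordered triples (a,b,c).
  e.g. a=(b,0), b=(a,0), c=(c,0): lhs=(b,0) != rhs=(a,0)
  e.g. a=(b,0), b=(a,0), c=(c,1): lhs=(b,0) != rhs=(a,0)
Total violating triples: 250


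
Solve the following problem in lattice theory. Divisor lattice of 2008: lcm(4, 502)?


Join=lcm.
gcd(4,502)=2
lcm=1004


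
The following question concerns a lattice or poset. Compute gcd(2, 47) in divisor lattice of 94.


In a divisor lattice, meet = gcd (greatest common divisor).
By Euclidean algorithm or factoring: gcd(2,47) = 1


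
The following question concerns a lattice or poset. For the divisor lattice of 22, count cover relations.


A cover relation a -< b holds when a < b with no c strictly between.
Cover relations:
  1 -< 2
  1 -< 11
  2 -< 22
  11 -< 22
Total: 4


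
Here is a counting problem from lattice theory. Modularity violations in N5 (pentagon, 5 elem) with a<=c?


Modular law: if a <= c then a v (b ^ c) = (a v b) ^ c.
Check all triples (a,b,c) with a <= c among 5 elements.
  e.g. a=a, b=c, c=b: lhs=a != rhs=b
Total violating triples: 1


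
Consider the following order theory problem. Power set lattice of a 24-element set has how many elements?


Power set = 2^n.
2^24 = 16777216


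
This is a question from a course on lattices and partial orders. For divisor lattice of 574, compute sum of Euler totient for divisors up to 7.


Divisors of 574 up to 7: [1, 2, 7]
phi values: [1, 1, 6]
Sum = 8


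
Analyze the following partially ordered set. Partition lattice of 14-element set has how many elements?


B(n) = number of set partitions of an n-element set.
B(n) satisfies the recurrence: B(n+1) = sum_k C(n,k)*B(k).
B(14) = 190899322


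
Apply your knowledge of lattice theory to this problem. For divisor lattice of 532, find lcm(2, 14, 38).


In a divisor lattice, join = lcm (least common multiple).
Compute lcm iteratively: start with first element, then lcm(current, next).
Elements: [2, 14, 38]
lcm(2,14) = 14
lcm(14,38) = 266
Final lcm = 266


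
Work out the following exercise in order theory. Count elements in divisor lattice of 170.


Divisors of 170: [1, 2, 5, 10, 17, 34, 85, 170]
Count: 8


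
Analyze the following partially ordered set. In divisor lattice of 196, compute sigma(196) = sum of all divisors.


sigma(n) = sum of divisors.
Divisors of 196: [1, 2, 4, 7, 14, 28, 49, 98, 196]
Sum = 399


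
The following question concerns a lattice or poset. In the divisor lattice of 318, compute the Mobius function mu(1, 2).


In a divisor lattice, mu(a,b) = mu(b/a) where mu is the classical Mobius function.
b/a = 2/1 = 2
Prime factorization of 2: primes [2]
2 is squarefree with 1 prime factor(s), so mu(2) = (-1)^1 = -1


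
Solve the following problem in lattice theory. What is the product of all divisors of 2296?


Divisors of 2296: [1, 2, 4, 7, 8, 14, 28, 41, 56, 82, 164, 287, 328, 574, 1148, 2296]
Product = n^(d(n)/2) = 2296^(16/2)
Product = 772280501280116853950119936


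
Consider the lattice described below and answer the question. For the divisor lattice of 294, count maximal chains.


A maximal chain goes from the minimum element to a maximal element via cover relations.
Counting all min-to-max paths in the cover graph.
Total maximal chains: 12


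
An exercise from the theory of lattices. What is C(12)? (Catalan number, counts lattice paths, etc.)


C(n) = C(2n, n) / (n+1).
C(24, 12) = 2704156
C(12) = 2704156 / 13 = 208012


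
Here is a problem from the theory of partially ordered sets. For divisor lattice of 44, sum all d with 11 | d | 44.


Interval [11,44] in divisors of 44: [11, 22, 44]
Sum = 77


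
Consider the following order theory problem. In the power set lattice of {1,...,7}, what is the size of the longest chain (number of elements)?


A chain is a totally ordered subset; we count the number of elements in a maximum chain.
Compute, for each element x, the size of the longest chain ending at x:
  {}: 1
  {1}: 2
  {2}: 2
  {3}: 2
  {4}: 2
  {5}: 2
  ...
A maximum chain: {} < {1} < {1,2} < {1,2,3} < {1,2,3,4} < {1,2,3,4,5} < {1,2,3,4,5,6} < {1,2,3,4,5,6,7}
Number of elements in the longest chain: 8


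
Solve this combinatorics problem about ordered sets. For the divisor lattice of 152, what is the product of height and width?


Height = length of longest chain minus 1; width = size of largest antichain.
A maximum chain: 1 | 19 | 38 | 76 | 152  (height 4).
A maximum antichain: {2, 19}  (width 2).
Product = 4 * 2 = 8


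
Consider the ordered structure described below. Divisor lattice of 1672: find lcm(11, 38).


In a divisor lattice, join = lcm (least common multiple).
gcd(11,38) = 1
lcm(11,38) = 11*38/gcd = 418/1 = 418


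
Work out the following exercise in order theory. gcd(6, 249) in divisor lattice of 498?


Meet=gcd.
gcd(6,249)=3


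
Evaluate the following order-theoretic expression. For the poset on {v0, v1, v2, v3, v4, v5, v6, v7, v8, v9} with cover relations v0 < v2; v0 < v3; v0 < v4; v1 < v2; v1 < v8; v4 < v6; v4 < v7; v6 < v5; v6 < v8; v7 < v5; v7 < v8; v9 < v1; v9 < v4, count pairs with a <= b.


The order relation is {(a,b) : a <= b}, reflexive so it includes (a,a).
Examples: (v0,v0), (v0,v2), (v0,v3), (v0,v4), (v0,v5), ...
Total ordered pairs: 34


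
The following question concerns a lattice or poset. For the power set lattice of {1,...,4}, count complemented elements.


An element a is complemented if some b has a meet b = bottom, a join b = top.
every subset A has complement S\A, so all elements are complemented.
Complemented elements: {}, {1}, {2}, {3}, {4}, {1,2}, ... (10 more)
Count: 16


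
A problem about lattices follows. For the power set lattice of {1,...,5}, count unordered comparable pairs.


A comparable pair {a,b} has a < b or b < a in the order.
Count unordered pairs where one element is strictly below the other.
Examples: {{},{1}}, {{},{2}}, {{},{3}}, {{},{4}}, ...
Total comparable pairs: 211


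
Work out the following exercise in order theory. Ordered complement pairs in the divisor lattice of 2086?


Complement pair (a,b): a meet b = bottom, a join b = top.
Here: gcd(a,b)=1 and lcm(a,b)=2086, i.e. a*b=2086 with a,b coprime.
Pairs found: (1,2086), (2,1043), (7,298), (14,149), ... (4 more)
Total ordered pairs: 8


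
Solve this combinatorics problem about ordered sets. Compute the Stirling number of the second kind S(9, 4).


S(n,k) = k*S(n-1,k) + S(n-1,k-1).
S(8,4) = 1701, S(8,3) = 966
S(9,4) = 4*1701 + 966 = 6804 + 966
S(9,4) = 7770


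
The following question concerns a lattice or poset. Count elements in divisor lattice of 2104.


Divisors of 2104: [1, 2, 4, 8, 263, 526, 1052, 2104]
Count: 8


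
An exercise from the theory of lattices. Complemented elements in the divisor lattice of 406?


An element a is complemented if some b has a meet b = bottom, a join b = top.
a is complemented iff gcd(a, n/a)=1, i.e. a is a unitary divisor of 406.
Complemented elements: 1, 2, 7, 14, 29, 58, ... (2 more)
Count: 8


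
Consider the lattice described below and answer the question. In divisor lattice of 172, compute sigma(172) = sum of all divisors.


sigma(n) = sum of divisors.
Divisors of 172: [1, 2, 4, 43, 86, 172]
Sum = 308


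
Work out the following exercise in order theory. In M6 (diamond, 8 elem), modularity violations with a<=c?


Modular law: if a <= c then a v (b ^ c) = (a v b) ^ c.
Check all triples (a,b,c) with a <= c among 8 elements.
This lattice is modular (diamonds M_m and their chain-products are modular).
Total violating triples: 0


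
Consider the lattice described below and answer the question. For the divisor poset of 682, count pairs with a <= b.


The order relation is {(a,b) : a <= b}, reflexive so it includes (a,a).
Examples: (1,1), (1,11), (1,2), (1,22), (1,31), ...
Total ordered pairs: 27


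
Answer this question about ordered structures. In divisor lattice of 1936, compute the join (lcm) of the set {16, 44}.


In a divisor lattice, join = lcm (least common multiple).
Compute lcm iteratively: start with first element, then lcm(current, next).
Elements: [16, 44]
lcm(16,44) = 176
Final lcm = 176


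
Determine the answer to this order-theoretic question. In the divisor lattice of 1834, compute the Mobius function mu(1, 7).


In a divisor lattice, mu(a,b) = mu(b/a) where mu is the classical Mobius function.
b/a = 7/1 = 7
Prime factorization of 7: primes [7]
7 is squarefree with 1 prime factor(s), so mu(7) = (-1)^1 = -1


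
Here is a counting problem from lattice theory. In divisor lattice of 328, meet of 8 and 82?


In a divisor lattice, meet = gcd (greatest common divisor).
By Euclidean algorithm or factoring: gcd(8,82) = 2


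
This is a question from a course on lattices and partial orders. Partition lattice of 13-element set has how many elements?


B(n) = number of set partitions of an n-element set.
B(n) satisfies the recurrence: B(n+1) = sum_k C(n,k)*B(k).
B(13) = 27644437


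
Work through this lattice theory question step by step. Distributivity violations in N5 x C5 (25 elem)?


Distributive law: a ^ (b v c) = (a ^ b) v (a ^ c).
Check all 25^3 = 15625 ordered triples (a,b,c).
  e.g. a=(b,0), b=(a,0), c=(c,0): lhs=(b,0) != rhs=(a,0)
  e.g. a=(b,0), b=(a,0), c=(c,1): lhs=(b,0) != rhs=(a,0)
Total violating triples: 250


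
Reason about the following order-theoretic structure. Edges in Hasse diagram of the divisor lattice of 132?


A cover relation a -< b holds when a < b with no c strictly between.
Cover relations:
  1 -< 2
  1 -< 3
  1 -< 11
  2 -< 4
  2 -< 6
  2 -< 22
  3 -< 6
  3 -< 33
  ...12 more
Total: 20


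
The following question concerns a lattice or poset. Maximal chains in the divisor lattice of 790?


A maximal chain goes from the minimum element to a maximal element via cover relations.
Counting all min-to-max paths in the cover graph.
Total maximal chains: 6


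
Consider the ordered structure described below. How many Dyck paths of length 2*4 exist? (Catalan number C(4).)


C(n) = C(2n, n) / (n+1).
C(8, 4) = 70
C(4) = 70 / 5 = 14


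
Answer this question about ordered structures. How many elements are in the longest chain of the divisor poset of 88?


A chain is a totally ordered subset; we count the number of elements in a maximum chain.
Compute, for each element x, the size of the longest chain ending at x:
  1: 1
  2: 2
  11: 2
  4: 3
  8: 4
  22: 3
  ...
A maximum chain: 1 < 2 < 4 < 8 < 88
Number of elements in the longest chain: 5


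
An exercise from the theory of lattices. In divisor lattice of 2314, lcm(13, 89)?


Join=lcm.
gcd(13,89)=1
lcm=1157


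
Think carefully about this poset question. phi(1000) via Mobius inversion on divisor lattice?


phi(n) = n * prod_{p|n} (1 - 1/p).
Prime divisors of 1000: [2, 5]
phi(1000) = 1000 * (1 - 1/2) * (1 - 1/5)
phi(1000) = 400


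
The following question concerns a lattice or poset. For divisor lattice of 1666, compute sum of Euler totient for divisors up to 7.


Divisors of 1666 up to 7: [1, 2, 7]
phi values: [1, 1, 6]
Sum = 8


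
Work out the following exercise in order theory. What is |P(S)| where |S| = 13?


Power set = 2^n.
2^13 = 8192


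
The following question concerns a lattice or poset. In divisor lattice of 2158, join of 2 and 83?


In a divisor lattice, join = lcm (least common multiple).
gcd(2,83) = 1
lcm(2,83) = 2*83/gcd = 166/1 = 166


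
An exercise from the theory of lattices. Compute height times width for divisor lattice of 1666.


Height = length of longest chain minus 1; width = size of largest antichain.
A maximum chain: 1 | 17 | 119 | 833 | 1666  (height 4).
A maximum antichain: {14, 34, 49, 119}  (width 4).
Product = 4 * 4 = 16


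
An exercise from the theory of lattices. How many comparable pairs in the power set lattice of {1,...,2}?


A comparable pair {a,b} has a < b or b < a in the order.
Count unordered pairs where one element is strictly below the other.
Examples: {{},{1}}, {{},{2}}, {{},{1,2}}, {{1},{1,2}}, ...
Total comparable pairs: 5


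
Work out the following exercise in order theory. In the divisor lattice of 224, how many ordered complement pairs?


Complement pair (a,b): a meet b = bottom, a join b = top.
Here: gcd(a,b)=1 and lcm(a,b)=224, i.e. a*b=224 with a,b coprime.
Pairs found: (1,224), (7,32), (32,7), (224,1)
Total ordered pairs: 4


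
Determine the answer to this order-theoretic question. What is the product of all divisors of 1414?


Divisors of 1414: [1, 2, 7, 14, 101, 202, 707, 1414]
Product = n^(d(n)/2) = 1414^(8/2)
Product = 3997584364816


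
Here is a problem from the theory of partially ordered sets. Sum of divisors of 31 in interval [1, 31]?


Interval [1,31] in divisors of 31: [1, 31]
Sum = 32


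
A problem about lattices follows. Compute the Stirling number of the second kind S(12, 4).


S(n,k) = k*S(n-1,k) + S(n-1,k-1).
S(11,4) = 145750, S(11,3) = 28501
S(12,4) = 4*145750 + 28501 = 583000 + 28501
S(12,4) = 611501


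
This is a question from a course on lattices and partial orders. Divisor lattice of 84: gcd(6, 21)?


Meet=gcd.
gcd(6,21)=3


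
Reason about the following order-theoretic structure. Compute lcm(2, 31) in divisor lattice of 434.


In a divisor lattice, join = lcm (least common multiple).
gcd(2,31) = 1
lcm(2,31) = 2*31/gcd = 62/1 = 62


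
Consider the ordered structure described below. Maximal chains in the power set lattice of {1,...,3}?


A maximal chain goes from the minimum element to a maximal element via cover relations.
Counting all min-to-max paths in the cover graph.
Total maximal chains: 6


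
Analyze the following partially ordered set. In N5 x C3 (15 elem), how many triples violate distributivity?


Distributive law: a ^ (b v c) = (a ^ b) v (a ^ c).
Check all 15^3 = 3375 ordered triples (a,b,c).
  e.g. a=(b,0), b=(a,0), c=(c,0): lhs=(b,0) != rhs=(a,0)
  e.g. a=(b,0), b=(a,0), c=(c,1): lhs=(b,0) != rhs=(a,0)
Total violating triples: 54


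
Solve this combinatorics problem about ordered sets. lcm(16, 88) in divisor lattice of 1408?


Join=lcm.
gcd(16,88)=8
lcm=176


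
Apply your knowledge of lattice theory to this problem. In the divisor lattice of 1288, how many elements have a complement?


An element a is complemented if some b has a meet b = bottom, a join b = top.
a is complemented iff gcd(a, n/a)=1, i.e. a is a unitary divisor of 1288.
Complemented elements: 1, 7, 8, 23, 56, 161, ... (2 more)
Count: 8


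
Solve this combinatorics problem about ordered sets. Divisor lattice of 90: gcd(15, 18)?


Meet=gcd.
gcd(15,18)=3


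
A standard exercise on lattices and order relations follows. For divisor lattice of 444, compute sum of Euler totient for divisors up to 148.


Divisors of 444 up to 148: [1, 2, 3, 4, 6, 12, 37, 74, 111, 148]
phi values: [1, 1, 2, 2, 2, 4, 36, 36, 72, 72]
Sum = 228


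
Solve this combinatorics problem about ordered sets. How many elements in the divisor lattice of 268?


Divisors of 268: [1, 2, 4, 67, 134, 268]
Count: 6


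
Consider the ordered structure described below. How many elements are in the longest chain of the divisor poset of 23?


A chain is a totally ordered subset; we count the number of elements in a maximum chain.
Compute, for each element x, the size of the longest chain ending at x:
  1: 1
  23: 2
A maximum chain: 1 < 23
Number of elements in the longest chain: 2


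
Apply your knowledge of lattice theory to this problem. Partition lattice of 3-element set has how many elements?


B(n) = number of set partitions of an n-element set.
B(n) satisfies the recurrence: B(n+1) = sum_k C(n,k)*B(k).
B(3) = 5


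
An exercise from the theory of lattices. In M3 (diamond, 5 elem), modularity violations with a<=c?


Modular law: if a <= c then a v (b ^ c) = (a v b) ^ c.
Check all triples (a,b,c) with a <= c among 5 elements.
This lattice is modular (diamonds M_m and their chain-products are modular).
Total violating triples: 0


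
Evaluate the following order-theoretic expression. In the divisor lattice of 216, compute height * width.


Height = length of longest chain minus 1; width = size of largest antichain.
A maximum chain: 1 | 3 | 9 | 27 | 54 | 108 | 216  (height 6).
A maximum antichain: {8, 12, 18, 27}  (width 4).
Product = 6 * 4 = 24


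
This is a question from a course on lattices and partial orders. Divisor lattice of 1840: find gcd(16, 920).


In a divisor lattice, meet = gcd (greatest common divisor).
By Euclidean algorithm or factoring: gcd(16,920) = 8


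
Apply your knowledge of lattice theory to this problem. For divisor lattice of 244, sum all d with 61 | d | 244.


Interval [61,244] in divisors of 244: [61, 122, 244]
Sum = 427


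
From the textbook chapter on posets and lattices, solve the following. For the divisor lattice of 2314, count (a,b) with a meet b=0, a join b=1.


Complement pair (a,b): a meet b = bottom, a join b = top.
Here: gcd(a,b)=1 and lcm(a,b)=2314, i.e. a*b=2314 with a,b coprime.
Pairs found: (1,2314), (2,1157), (13,178), (26,89), ... (4 more)
Total ordered pairs: 8


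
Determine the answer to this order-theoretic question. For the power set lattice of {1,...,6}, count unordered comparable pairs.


A comparable pair {a,b} has a < b or b < a in the order.
Count unordered pairs where one element is strictly below the other.
Examples: {{},{1}}, {{},{2}}, {{},{3}}, {{},{4}}, ...
Total comparable pairs: 665
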